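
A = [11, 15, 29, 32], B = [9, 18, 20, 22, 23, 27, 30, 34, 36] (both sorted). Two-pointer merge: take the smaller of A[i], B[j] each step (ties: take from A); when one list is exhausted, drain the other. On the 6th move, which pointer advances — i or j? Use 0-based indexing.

i=0 j=0: A[i]=11>B[j]=9 take 9, j++
i=0 j=1: A[i]=11<=B[j]=18 take 11, i++
i=1 j=1: A[i]=15<=B[j]=18 take 15, i++
i=2 j=1: A[i]=29>B[j]=18 take 18, j++
i=2 j=2: A[i]=29>B[j]=20 take 20, j++
i=2 j=3: A[i]=29>B[j]=22 take 22, j++

j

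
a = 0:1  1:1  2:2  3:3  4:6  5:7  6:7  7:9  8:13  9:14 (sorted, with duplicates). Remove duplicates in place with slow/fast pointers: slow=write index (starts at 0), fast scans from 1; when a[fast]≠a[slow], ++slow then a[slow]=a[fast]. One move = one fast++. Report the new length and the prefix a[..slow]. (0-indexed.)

(s=0,f=1) a[fast]=1=a[slow] dup → fast++
(s=0,f=2) a[fast]=2≠a[slow]=1 write a[1]=2 → slow++,fast++
(s=1,f=3) a[fast]=3≠a[slow]=2 write a[2]=3 → slow++,fast++
(s=2,f=4) a[fast]=6≠a[slow]=3 write a[3]=6 → slow++,fast++
(s=3,f=5) a[fast]=7≠a[slow]=6 write a[4]=7 → slow++,fast++
(s=4,f=6) a[fast]=7=a[slow] dup → fast++
(s=4,f=7) a[fast]=9≠a[slow]=7 write a[5]=9 → slow++,fast++
(s=5,f=8) a[fast]=13≠a[slow]=9 write a[6]=13 → slow++,fast++
(s=6,f=9) a[fast]=14≠a[slow]=13 write a[7]=14 → slow++,fast++

length 8; prefix = [1, 2, 3, 6, 7, 9, 13, 14]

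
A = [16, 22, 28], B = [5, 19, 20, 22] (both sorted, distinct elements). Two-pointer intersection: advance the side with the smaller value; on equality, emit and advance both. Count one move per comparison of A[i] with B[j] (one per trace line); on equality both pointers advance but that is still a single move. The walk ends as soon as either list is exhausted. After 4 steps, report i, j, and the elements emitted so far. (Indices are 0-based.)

[i=0,j=0] 16>5 → j++
[i=0,j=1] 16<19 → i++
[i=1,j=1] 22>19 → j++
[i=1,j=2] 22>20 → j++

i=1, j=3, emitted=[]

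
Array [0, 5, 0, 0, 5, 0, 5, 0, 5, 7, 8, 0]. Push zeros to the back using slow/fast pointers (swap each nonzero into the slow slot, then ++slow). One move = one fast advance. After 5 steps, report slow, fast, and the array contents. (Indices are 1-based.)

slow=1 fast=1: a[fast]=0, fast++
slow=1 fast=2: a[fast]=5≠0 swap→a[1]=5, slow++,fast++
slow=2 fast=3: a[fast]=0, fast++
slow=2 fast=4: a[fast]=0, fast++
slow=2 fast=5: a[fast]=5≠0 swap→a[2]=5, slow++,fast++

slow=3, fast=6, a=[5, 5, 0, 0, 0, 0, 5, 0, 5, 7, 8, 0]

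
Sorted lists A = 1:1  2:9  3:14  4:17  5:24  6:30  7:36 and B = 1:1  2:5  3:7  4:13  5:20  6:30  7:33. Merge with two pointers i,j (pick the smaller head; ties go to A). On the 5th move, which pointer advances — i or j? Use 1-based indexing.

i

[i=1,j=1] A[i]=1<=B[j]=1 take 1 → i++
[i=2,j=1] A[i]=9>B[j]=1 take 1 → j++
[i=2,j=2] A[i]=9>B[j]=5 take 5 → j++
[i=2,j=3] A[i]=9>B[j]=7 take 7 → j++
[i=2,j=4] A[i]=9<=B[j]=13 take 9 → i++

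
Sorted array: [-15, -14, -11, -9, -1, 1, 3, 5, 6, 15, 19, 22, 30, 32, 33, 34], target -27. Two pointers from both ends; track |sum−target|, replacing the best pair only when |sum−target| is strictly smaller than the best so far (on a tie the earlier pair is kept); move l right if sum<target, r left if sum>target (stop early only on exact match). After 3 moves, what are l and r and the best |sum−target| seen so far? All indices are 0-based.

[0,15] -15+34=19 d=46 * → r--
[0,14] -15+33=18 d=45 * → r--
[0,13] -15+32=17 d=44 * → r--

l=0, r=12, best |Δ|=44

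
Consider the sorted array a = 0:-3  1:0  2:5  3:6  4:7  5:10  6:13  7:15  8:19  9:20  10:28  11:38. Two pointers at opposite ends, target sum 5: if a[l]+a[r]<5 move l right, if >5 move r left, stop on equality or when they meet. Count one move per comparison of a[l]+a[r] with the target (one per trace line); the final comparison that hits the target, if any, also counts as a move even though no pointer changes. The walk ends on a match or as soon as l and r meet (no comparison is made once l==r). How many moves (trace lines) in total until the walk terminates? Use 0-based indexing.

[0,11] -3+38=35 >5 → r--
[0,10] -3+28=25 >5 → r--
[0,9] -3+20=17 >5 → r--
[0,8] -3+19=16 >5 → r--
[0,7] -3+15=12 >5 → r--
[0,6] -3+13=10 >5 → r--
[0,5] -3+10=7 >5 → r--
[0,4] -3+7=4 <5 → l++
[1,4] 0+7=7 >5 → r--
[1,3] 0+6=6 >5 → r--
[1,2] 0+5=5 → found

11 moves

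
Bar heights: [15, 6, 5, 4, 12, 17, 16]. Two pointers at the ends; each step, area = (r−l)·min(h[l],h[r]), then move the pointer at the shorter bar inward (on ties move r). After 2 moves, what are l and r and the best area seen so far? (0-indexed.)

[0,6] min(15,16)*6=90 best=90 * → l++
[1,6] min(6,16)*5=30 best=90 → l++

l=2, r=6, best area=90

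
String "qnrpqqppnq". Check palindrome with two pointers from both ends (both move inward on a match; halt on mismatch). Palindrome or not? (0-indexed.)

[0,9] 'q'=='q' → l++,r--
[1,8] 'n'=='n' → l++,r--
[2,7] 'r'!='p' → stop

not a palindrome (mismatch at 2,7)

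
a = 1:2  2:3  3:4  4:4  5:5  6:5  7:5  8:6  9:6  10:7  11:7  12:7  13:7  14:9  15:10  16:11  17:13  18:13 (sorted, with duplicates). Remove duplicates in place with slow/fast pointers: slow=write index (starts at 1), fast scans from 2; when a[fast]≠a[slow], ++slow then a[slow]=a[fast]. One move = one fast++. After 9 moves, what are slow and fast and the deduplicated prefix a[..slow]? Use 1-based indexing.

slow=6, fast=11, prefix=[2, 3, 4, 5, 6, 7]

(s=1,f=2) a[fast]=3≠a[slow]=2 write a[2]=3 → slow++,fast++
(s=2,f=3) a[fast]=4≠a[slow]=3 write a[3]=4 → slow++,fast++
(s=3,f=4) a[fast]=4=a[slow] dup → fast++
(s=3,f=5) a[fast]=5≠a[slow]=4 write a[4]=5 → slow++,fast++
(s=4,f=6) a[fast]=5=a[slow] dup → fast++
(s=4,f=7) a[fast]=5=a[slow] dup → fast++
(s=4,f=8) a[fast]=6≠a[slow]=5 write a[5]=6 → slow++,fast++
(s=5,f=9) a[fast]=6=a[slow] dup → fast++
(s=5,f=10) a[fast]=7≠a[slow]=6 write a[6]=7 → slow++,fast++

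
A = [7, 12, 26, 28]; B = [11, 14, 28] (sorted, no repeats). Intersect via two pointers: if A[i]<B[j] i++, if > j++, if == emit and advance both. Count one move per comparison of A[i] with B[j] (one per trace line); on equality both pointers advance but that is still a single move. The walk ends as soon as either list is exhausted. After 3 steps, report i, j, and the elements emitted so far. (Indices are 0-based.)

[i=0,j=0] 7<11 → i++
[i=1,j=0] 12>11 → j++
[i=1,j=1] 12<14 → i++

i=2, j=1, emitted=[]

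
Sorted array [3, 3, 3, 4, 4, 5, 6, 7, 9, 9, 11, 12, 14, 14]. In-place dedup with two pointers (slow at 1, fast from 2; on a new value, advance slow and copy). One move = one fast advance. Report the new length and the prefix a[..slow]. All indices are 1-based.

(s=1,f=2) a[fast]=3=a[slow] dup → fast++
(s=1,f=3) a[fast]=3=a[slow] dup → fast++
(s=1,f=4) a[fast]=4≠a[slow]=3 write a[2]=4 → slow++,fast++
(s=2,f=5) a[fast]=4=a[slow] dup → fast++
(s=2,f=6) a[fast]=5≠a[slow]=4 write a[3]=5 → slow++,fast++
(s=3,f=7) a[fast]=6≠a[slow]=5 write a[4]=6 → slow++,fast++
(s=4,f=8) a[fast]=7≠a[slow]=6 write a[5]=7 → slow++,fast++
(s=5,f=9) a[fast]=9≠a[slow]=7 write a[6]=9 → slow++,fast++
(s=6,f=10) a[fast]=9=a[slow] dup → fast++
(s=6,f=11) a[fast]=11≠a[slow]=9 write a[7]=11 → slow++,fast++
(s=7,f=12) a[fast]=12≠a[slow]=11 write a[8]=12 → slow++,fast++
(s=8,f=13) a[fast]=14≠a[slow]=12 write a[9]=14 → slow++,fast++
(s=9,f=14) a[fast]=14=a[slow] dup → fast++

length 9; prefix = [3, 4, 5, 6, 7, 9, 11, 12, 14]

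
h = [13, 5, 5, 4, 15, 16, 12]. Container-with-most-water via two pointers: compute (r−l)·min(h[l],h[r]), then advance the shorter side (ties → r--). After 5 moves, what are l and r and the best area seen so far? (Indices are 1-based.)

[1,7] min(13,12)*6=72 best=72 * → r--
[1,6] min(13,16)*5=65 best=72 → l++
[2,6] min(5,16)*4=20 best=72 → l++
[3,6] min(5,16)*3=15 best=72 → l++
[4,6] min(4,16)*2=8 best=72 → l++

l=5, r=6, best area=72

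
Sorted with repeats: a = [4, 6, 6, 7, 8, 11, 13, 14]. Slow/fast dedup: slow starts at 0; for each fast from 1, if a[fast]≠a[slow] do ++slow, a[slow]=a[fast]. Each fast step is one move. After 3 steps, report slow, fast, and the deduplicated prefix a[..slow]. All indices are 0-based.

slow=2, fast=4, prefix=[4, 6, 7]

slow=0 fast=1: a[fast]=6≠a[slow]=4 write a[1]=6, slow++,fast++
slow=1 fast=2: a[fast]=6=a[slow] dup, fast++
slow=1 fast=3: a[fast]=7≠a[slow]=6 write a[2]=7, slow++,fast++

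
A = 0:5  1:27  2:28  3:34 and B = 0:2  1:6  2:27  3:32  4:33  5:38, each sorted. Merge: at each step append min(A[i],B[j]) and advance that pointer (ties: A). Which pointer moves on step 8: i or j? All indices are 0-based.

i=0 j=0: A[i]=5>B[j]=2 take 2, j++
i=0 j=1: A[i]=5<=B[j]=6 take 5, i++
i=1 j=1: A[i]=27>B[j]=6 take 6, j++
i=1 j=2: A[i]=27<=B[j]=27 take 27, i++
i=2 j=2: A[i]=28>B[j]=27 take 27, j++
i=2 j=3: A[i]=28<=B[j]=32 take 28, i++
i=3 j=3: A[i]=34>B[j]=32 take 32, j++
i=3 j=4: A[i]=34>B[j]=33 take 33, j++

j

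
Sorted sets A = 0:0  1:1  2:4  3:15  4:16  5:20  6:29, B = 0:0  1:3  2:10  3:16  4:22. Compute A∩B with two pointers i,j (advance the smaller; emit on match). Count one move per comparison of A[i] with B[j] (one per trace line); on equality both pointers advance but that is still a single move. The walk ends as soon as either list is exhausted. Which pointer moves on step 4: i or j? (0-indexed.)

i=0 j=0: 0==0 emit, i++,j++
i=1 j=1: 1<3, i++
i=2 j=1: 4>3, j++
i=2 j=2: 4<10, i++

i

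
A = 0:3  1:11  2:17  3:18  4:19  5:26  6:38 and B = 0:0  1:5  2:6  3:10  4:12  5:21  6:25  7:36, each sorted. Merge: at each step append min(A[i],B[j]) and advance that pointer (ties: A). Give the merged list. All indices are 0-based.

[i=0,j=0] A[i]=3>B[j]=0 take 0 → j++
[i=0,j=1] A[i]=3<=B[j]=5 take 3 → i++
[i=1,j=1] A[i]=11>B[j]=5 take 5 → j++
[i=1,j=2] A[i]=11>B[j]=6 take 6 → j++
[i=1,j=3] A[i]=11>B[j]=10 take 10 → j++
[i=1,j=4] A[i]=11<=B[j]=12 take 11 → i++
[i=2,j=4] A[i]=17>B[j]=12 take 12 → j++
[i=2,j=5] A[i]=17<=B[j]=21 take 17 → i++
[i=3,j=5] A[i]=18<=B[j]=21 take 18 → i++
[i=4,j=5] A[i]=19<=B[j]=21 take 19 → i++
[i=5,j=5] A[i]=26>B[j]=21 take 21 → j++
[i=5,j=6] A[i]=26>B[j]=25 take 25 → j++
[i=5,j=7] A[i]=26<=B[j]=36 take 26 → i++
[i=6,j=7] A[i]=38>B[j]=36 take 36 → j++
[i=6,j=8] B done, take A[i]=38 → i++

[0, 3, 5, 6, 10, 11, 12, 17, 18, 19, 21, 25, 26, 36, 38]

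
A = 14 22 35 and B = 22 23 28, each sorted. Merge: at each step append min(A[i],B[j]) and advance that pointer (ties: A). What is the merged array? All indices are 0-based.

[i=0,j=0] A[i]=14<=B[j]=22 take 14 → i++
[i=1,j=0] A[i]=22<=B[j]=22 take 22 → i++
[i=2,j=0] A[i]=35>B[j]=22 take 22 → j++
[i=2,j=1] A[i]=35>B[j]=23 take 23 → j++
[i=2,j=2] A[i]=35>B[j]=28 take 28 → j++
[i=2,j=3] B done, take A[i]=35 → i++

[14, 22, 22, 23, 28, 35]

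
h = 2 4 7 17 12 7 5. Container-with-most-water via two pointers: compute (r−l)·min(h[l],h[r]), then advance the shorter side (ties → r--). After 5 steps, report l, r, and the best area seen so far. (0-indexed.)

l=0 r=6: min(2,5)*6=12 best=12 *, l++
l=1 r=6: min(4,5)*5=20 best=20 *, l++
l=2 r=6: min(7,5)*4=20 best=20, r--
l=2 r=5: min(7,7)*3=21 best=21 *, r--
l=2 r=4: min(7,12)*2=14 best=21, l++

l=3, r=4, best area=21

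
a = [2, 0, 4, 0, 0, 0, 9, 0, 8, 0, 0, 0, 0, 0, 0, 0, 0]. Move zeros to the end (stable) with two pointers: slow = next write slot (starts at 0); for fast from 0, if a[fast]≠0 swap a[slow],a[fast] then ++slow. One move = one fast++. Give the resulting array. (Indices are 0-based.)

[2, 4, 9, 8, 0, 0, 0, 0, 0, 0, 0, 0, 0, 0, 0, 0, 0]

(s=0,f=0) a[fast]=2≠0 swap→a[0]=2 → slow++,fast++
(s=1,f=1) a[fast]=0 → fast++
(s=1,f=2) a[fast]=4≠0 swap→a[1]=4 → slow++,fast++
(s=2,f=3) a[fast]=0 → fast++
(s=2,f=4) a[fast]=0 → fast++
(s=2,f=5) a[fast]=0 → fast++
(s=2,f=6) a[fast]=9≠0 swap→a[2]=9 → slow++,fast++
(s=3,f=7) a[fast]=0 → fast++
(s=3,f=8) a[fast]=8≠0 swap→a[3]=8 → slow++,fast++
(s=4,f=9) a[fast]=0 → fast++
(s=4,f=10) a[fast]=0 → fast++
(s=4,f=11) a[fast]=0 → fast++
(s=4,f=12) a[fast]=0 → fast++
(s=4,f=13) a[fast]=0 → fast++
(s=4,f=14) a[fast]=0 → fast++
(s=4,f=15) a[fast]=0 → fast++
(s=4,f=16) a[fast]=0 → fast++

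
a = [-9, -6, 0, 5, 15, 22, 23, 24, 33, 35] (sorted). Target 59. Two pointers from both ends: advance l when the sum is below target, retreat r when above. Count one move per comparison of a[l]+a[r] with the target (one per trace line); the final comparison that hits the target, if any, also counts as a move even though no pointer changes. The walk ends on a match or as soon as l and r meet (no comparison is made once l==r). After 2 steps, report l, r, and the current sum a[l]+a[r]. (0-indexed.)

[0,9] -9+35=26 <59 → l++
[1,9] -6+35=29 <59 → l++

l=2, r=9, sum=35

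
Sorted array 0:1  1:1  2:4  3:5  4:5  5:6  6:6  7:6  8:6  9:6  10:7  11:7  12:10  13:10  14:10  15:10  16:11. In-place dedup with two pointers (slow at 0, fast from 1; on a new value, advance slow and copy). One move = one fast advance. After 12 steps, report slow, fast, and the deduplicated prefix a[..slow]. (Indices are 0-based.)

slow=5, fast=13, prefix=[1, 4, 5, 6, 7, 10]

(s=0,f=1) a[fast]=1=a[slow] dup → fast++
(s=0,f=2) a[fast]=4≠a[slow]=1 write a[1]=4 → slow++,fast++
(s=1,f=3) a[fast]=5≠a[slow]=4 write a[2]=5 → slow++,fast++
(s=2,f=4) a[fast]=5=a[slow] dup → fast++
(s=2,f=5) a[fast]=6≠a[slow]=5 write a[3]=6 → slow++,fast++
(s=3,f=6) a[fast]=6=a[slow] dup → fast++
(s=3,f=7) a[fast]=6=a[slow] dup → fast++
(s=3,f=8) a[fast]=6=a[slow] dup → fast++
(s=3,f=9) a[fast]=6=a[slow] dup → fast++
(s=3,f=10) a[fast]=7≠a[slow]=6 write a[4]=7 → slow++,fast++
(s=4,f=11) a[fast]=7=a[slow] dup → fast++
(s=4,f=12) a[fast]=10≠a[slow]=7 write a[5]=10 → slow++,fast++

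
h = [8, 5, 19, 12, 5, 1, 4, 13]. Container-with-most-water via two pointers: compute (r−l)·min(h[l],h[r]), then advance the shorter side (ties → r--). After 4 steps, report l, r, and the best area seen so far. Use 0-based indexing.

[0,7] min(8,13)*7=56 best=56 * → l++
[1,7] min(5,13)*6=30 best=56 → l++
[2,7] min(19,13)*5=65 best=65 * → r--
[2,6] min(19,4)*4=16 best=65 → r--

l=2, r=5, best area=65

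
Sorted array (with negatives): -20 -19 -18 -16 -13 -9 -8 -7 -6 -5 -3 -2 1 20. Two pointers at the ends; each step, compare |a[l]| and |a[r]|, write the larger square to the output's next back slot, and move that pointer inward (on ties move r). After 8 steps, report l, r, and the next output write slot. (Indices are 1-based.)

l=8, r=13, next write slot=6

l=1 r=14: |-20|<=|20| out[14]=400, r--
l=1 r=13: |-20|>|1| out[13]=400, l++
l=2 r=13: |-19|>|1| out[12]=361, l++
l=3 r=13: |-18|>|1| out[11]=324, l++
l=4 r=13: |-16|>|1| out[10]=256, l++
l=5 r=13: |-13|>|1| out[9]=169, l++
l=6 r=13: |-9|>|1| out[8]=81, l++
l=7 r=13: |-8|>|1| out[7]=64, l++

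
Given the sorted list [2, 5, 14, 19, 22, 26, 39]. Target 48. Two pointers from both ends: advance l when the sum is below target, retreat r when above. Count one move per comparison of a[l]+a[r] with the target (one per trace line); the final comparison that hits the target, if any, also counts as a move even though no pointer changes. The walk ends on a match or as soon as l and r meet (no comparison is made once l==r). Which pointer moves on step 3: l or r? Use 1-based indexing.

r

l=1 r=7: 2+39=41 <48, l++
l=2 r=7: 5+39=44 <48, l++
l=3 r=7: 14+39=53 >48, r--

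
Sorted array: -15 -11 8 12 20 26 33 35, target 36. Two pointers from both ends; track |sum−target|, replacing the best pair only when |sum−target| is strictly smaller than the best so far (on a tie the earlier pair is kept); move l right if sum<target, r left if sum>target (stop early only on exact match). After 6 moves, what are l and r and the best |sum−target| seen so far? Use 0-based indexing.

[0,7] -15+35=20 d=16 * → l++
[1,7] -11+35=24 d=12 * → l++
[2,7] 8+35=43 d=7 * → r--
[2,6] 8+33=41 d=5 * → r--
[2,5] 8+26=34 d=2 * → l++
[3,5] 12+26=38 d=2 → r--

l=3, r=4, best |Δ|=2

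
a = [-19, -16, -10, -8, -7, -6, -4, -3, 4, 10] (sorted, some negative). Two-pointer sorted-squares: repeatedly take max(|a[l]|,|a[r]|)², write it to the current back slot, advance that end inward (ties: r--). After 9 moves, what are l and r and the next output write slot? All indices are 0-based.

l=7, r=7, next write slot=0

l=0 r=9: |-19|>|10| out[9]=361, l++
l=1 r=9: |-16|>|10| out[8]=256, l++
l=2 r=9: |-10|<=|10| out[7]=100, r--
l=2 r=8: |-10|>|4| out[6]=100, l++
l=3 r=8: |-8|>|4| out[5]=64, l++
l=4 r=8: |-7|>|4| out[4]=49, l++
l=5 r=8: |-6|>|4| out[3]=36, l++
l=6 r=8: |-4|<=|4| out[2]=16, r--
l=6 r=7: |-4|>|-3| out[1]=16, l++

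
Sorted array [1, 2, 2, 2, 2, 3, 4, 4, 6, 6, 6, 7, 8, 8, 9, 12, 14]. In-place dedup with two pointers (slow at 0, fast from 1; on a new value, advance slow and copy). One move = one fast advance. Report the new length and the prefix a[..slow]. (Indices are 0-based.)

length 10; prefix = [1, 2, 3, 4, 6, 7, 8, 9, 12, 14]

slow=0 fast=1: a[fast]=2≠a[slow]=1 write a[1]=2, slow++,fast++
slow=1 fast=2: a[fast]=2=a[slow] dup, fast++
slow=1 fast=3: a[fast]=2=a[slow] dup, fast++
slow=1 fast=4: a[fast]=2=a[slow] dup, fast++
slow=1 fast=5: a[fast]=3≠a[slow]=2 write a[2]=3, slow++,fast++
slow=2 fast=6: a[fast]=4≠a[slow]=3 write a[3]=4, slow++,fast++
slow=3 fast=7: a[fast]=4=a[slow] dup, fast++
slow=3 fast=8: a[fast]=6≠a[slow]=4 write a[4]=6, slow++,fast++
slow=4 fast=9: a[fast]=6=a[slow] dup, fast++
slow=4 fast=10: a[fast]=6=a[slow] dup, fast++
slow=4 fast=11: a[fast]=7≠a[slow]=6 write a[5]=7, slow++,fast++
slow=5 fast=12: a[fast]=8≠a[slow]=7 write a[6]=8, slow++,fast++
slow=6 fast=13: a[fast]=8=a[slow] dup, fast++
slow=6 fast=14: a[fast]=9≠a[slow]=8 write a[7]=9, slow++,fast++
slow=7 fast=15: a[fast]=12≠a[slow]=9 write a[8]=12, slow++,fast++
slow=8 fast=16: a[fast]=14≠a[slow]=12 write a[9]=14, slow++,fast++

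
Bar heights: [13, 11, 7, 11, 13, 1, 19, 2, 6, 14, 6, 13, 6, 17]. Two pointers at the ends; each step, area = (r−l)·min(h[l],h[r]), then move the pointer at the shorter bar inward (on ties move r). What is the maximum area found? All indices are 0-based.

max area = 169

[0,13] min(13,17)*13=169 best=169 * → l++
[1,13] min(11,17)*12=132 best=169 → l++
[2,13] min(7,17)*11=77 best=169 → l++
[3,13] min(11,17)*10=110 best=169 → l++
[4,13] min(13,17)*9=117 best=169 → l++
[5,13] min(1,17)*8=8 best=169 → l++
[6,13] min(19,17)*7=119 best=169 → r--
[6,12] min(19,6)*6=36 best=169 → r--
[6,11] min(19,13)*5=65 best=169 → r--
[6,10] min(19,6)*4=24 best=169 → r--
[6,9] min(19,14)*3=42 best=169 → r--
[6,8] min(19,6)*2=12 best=169 → r--
[6,7] min(19,2)*1=2 best=169 → r--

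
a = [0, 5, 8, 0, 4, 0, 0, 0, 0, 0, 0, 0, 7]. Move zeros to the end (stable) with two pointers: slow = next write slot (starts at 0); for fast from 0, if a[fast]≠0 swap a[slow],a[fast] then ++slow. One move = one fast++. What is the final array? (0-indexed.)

slow=0 fast=0: a[fast]=0, fast++
slow=0 fast=1: a[fast]=5≠0 swap→a[0]=5, slow++,fast++
slow=1 fast=2: a[fast]=8≠0 swap→a[1]=8, slow++,fast++
slow=2 fast=3: a[fast]=0, fast++
slow=2 fast=4: a[fast]=4≠0 swap→a[2]=4, slow++,fast++
slow=3 fast=5: a[fast]=0, fast++
slow=3 fast=6: a[fast]=0, fast++
slow=3 fast=7: a[fast]=0, fast++
slow=3 fast=8: a[fast]=0, fast++
slow=3 fast=9: a[fast]=0, fast++
slow=3 fast=10: a[fast]=0, fast++
slow=3 fast=11: a[fast]=0, fast++
slow=3 fast=12: a[fast]=7≠0 swap→a[3]=7, slow++,fast++

[5, 8, 4, 7, 0, 0, 0, 0, 0, 0, 0, 0, 0]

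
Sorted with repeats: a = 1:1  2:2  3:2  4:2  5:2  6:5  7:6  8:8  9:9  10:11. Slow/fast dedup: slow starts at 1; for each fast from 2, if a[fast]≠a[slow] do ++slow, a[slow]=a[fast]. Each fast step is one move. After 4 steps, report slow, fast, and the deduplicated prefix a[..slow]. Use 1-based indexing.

(s=1,f=2) a[fast]=2≠a[slow]=1 write a[2]=2 → slow++,fast++
(s=2,f=3) a[fast]=2=a[slow] dup → fast++
(s=2,f=4) a[fast]=2=a[slow] dup → fast++
(s=2,f=5) a[fast]=2=a[slow] dup → fast++

slow=2, fast=6, prefix=[1, 2]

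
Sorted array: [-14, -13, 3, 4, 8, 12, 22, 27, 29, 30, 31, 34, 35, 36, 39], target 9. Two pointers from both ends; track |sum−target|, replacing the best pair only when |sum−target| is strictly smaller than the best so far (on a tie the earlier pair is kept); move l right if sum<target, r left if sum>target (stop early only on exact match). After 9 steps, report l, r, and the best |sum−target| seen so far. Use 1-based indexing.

l=2, r=7, best |Δ|=1

[1,15] -14+39=25 d=16 * → r--
[1,14] -14+36=22 d=13 * → r--
[1,13] -14+35=21 d=12 * → r--
[1,12] -14+34=20 d=11 * → r--
[1,11] -14+31=17 d=8 * → r--
[1,10] -14+30=16 d=7 * → r--
[1,9] -14+29=15 d=6 * → r--
[1,8] -14+27=13 d=4 * → r--
[1,7] -14+22=8 d=1 * → l++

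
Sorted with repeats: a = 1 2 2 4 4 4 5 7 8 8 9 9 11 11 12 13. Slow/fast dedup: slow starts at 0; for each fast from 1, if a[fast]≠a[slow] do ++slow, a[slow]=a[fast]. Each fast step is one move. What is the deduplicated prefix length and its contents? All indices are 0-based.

length 10; prefix = [1, 2, 4, 5, 7, 8, 9, 11, 12, 13]

slow=0 fast=1: a[fast]=2≠a[slow]=1 write a[1]=2, slow++,fast++
slow=1 fast=2: a[fast]=2=a[slow] dup, fast++
slow=1 fast=3: a[fast]=4≠a[slow]=2 write a[2]=4, slow++,fast++
slow=2 fast=4: a[fast]=4=a[slow] dup, fast++
slow=2 fast=5: a[fast]=4=a[slow] dup, fast++
slow=2 fast=6: a[fast]=5≠a[slow]=4 write a[3]=5, slow++,fast++
slow=3 fast=7: a[fast]=7≠a[slow]=5 write a[4]=7, slow++,fast++
slow=4 fast=8: a[fast]=8≠a[slow]=7 write a[5]=8, slow++,fast++
slow=5 fast=9: a[fast]=8=a[slow] dup, fast++
slow=5 fast=10: a[fast]=9≠a[slow]=8 write a[6]=9, slow++,fast++
slow=6 fast=11: a[fast]=9=a[slow] dup, fast++
slow=6 fast=12: a[fast]=11≠a[slow]=9 write a[7]=11, slow++,fast++
slow=7 fast=13: a[fast]=11=a[slow] dup, fast++
slow=7 fast=14: a[fast]=12≠a[slow]=11 write a[8]=12, slow++,fast++
slow=8 fast=15: a[fast]=13≠a[slow]=12 write a[9]=13, slow++,fast++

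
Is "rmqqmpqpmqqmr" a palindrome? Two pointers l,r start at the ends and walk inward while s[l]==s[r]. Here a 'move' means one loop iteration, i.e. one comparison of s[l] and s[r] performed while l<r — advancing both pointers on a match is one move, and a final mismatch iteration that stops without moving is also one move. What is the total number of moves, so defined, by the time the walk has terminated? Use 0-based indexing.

l=0 r=12: 'r'=='r', l++,r--
l=1 r=11: 'm'=='m', l++,r--
l=2 r=10: 'q'=='q', l++,r--
l=3 r=9: 'q'=='q', l++,r--
l=4 r=8: 'm'=='m', l++,r--
l=5 r=7: 'p'=='p', l++,r--

6 moves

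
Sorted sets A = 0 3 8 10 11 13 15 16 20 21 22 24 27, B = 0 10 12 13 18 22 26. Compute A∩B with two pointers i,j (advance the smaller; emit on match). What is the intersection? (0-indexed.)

[i=0,j=0] 0==0 emit → i++,j++
[i=1,j=1] 3<10 → i++
[i=2,j=1] 8<10 → i++
[i=3,j=1] 10==10 emit → i++,j++
[i=4,j=2] 11<12 → i++
[i=5,j=2] 13>12 → j++
[i=5,j=3] 13==13 emit → i++,j++
[i=6,j=4] 15<18 → i++
[i=7,j=4] 16<18 → i++
[i=8,j=4] 20>18 → j++
[i=8,j=5] 20<22 → i++
[i=9,j=5] 21<22 → i++
[i=10,j=5] 22==22 emit → i++,j++
[i=11,j=6] 24<26 → i++
[i=12,j=6] 27>26 → j++

intersection = [0, 10, 13, 22]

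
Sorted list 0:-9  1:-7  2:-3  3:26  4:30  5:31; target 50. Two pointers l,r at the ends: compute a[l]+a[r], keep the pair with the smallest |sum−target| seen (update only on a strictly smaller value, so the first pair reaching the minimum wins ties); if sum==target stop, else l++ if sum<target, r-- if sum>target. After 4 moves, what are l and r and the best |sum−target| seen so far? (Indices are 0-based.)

l=0 r=5: -9+31=22 d=28 *, l++
l=1 r=5: -7+31=24 d=26 *, l++
l=2 r=5: -3+31=28 d=22 *, l++
l=3 r=5: 26+31=57 d=7 *, r--

l=3, r=4, best |Δ|=7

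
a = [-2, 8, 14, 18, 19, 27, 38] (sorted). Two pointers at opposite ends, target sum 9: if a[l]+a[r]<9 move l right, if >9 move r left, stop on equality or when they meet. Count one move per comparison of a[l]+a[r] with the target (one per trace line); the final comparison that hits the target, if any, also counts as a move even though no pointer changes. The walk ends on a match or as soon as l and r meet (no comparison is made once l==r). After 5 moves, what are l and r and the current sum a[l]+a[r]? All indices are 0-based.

[0,6] -2+38=36 >9 → r--
[0,5] -2+27=25 >9 → r--
[0,4] -2+19=17 >9 → r--
[0,3] -2+18=16 >9 → r--
[0,2] -2+14=12 >9 → r--

l=0, r=1, sum=6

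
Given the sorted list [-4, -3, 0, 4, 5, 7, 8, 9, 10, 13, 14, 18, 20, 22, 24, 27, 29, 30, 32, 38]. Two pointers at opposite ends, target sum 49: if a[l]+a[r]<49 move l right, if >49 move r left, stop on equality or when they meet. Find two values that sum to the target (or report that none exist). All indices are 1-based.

[1,20] -4+38=34 <49 → l++
[2,20] -3+38=35 <49 → l++
[3,20] 0+38=38 <49 → l++
[4,20] 4+38=42 <49 → l++
[5,20] 5+38=43 <49 → l++
[6,20] 7+38=45 <49 → l++
[7,20] 8+38=46 <49 → l++
[8,20] 9+38=47 <49 → l++
[9,20] 10+38=48 <49 → l++
[10,20] 13+38=51 >49 → r--
[10,19] 13+32=45 <49 → l++
[11,19] 14+32=46 <49 → l++
[12,19] 18+32=50 >49 → r--
[12,18] 18+30=48 <49 → l++
[13,18] 20+30=50 >49 → r--
[13,17] 20+29=49 → found

(20, 29)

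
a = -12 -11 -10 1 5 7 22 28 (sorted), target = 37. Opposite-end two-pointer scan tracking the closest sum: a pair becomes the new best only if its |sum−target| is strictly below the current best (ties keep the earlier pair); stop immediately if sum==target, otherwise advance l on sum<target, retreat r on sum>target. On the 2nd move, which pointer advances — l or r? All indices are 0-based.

[0,7] -12+28=16 d=21 * → l++
[1,7] -11+28=17 d=20 * → l++

l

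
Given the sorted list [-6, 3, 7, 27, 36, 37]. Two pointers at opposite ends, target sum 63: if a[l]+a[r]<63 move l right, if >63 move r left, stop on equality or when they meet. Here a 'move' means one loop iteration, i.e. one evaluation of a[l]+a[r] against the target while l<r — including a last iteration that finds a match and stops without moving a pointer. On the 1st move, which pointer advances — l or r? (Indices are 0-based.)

[0,5] -6+37=31 <63 → l++

l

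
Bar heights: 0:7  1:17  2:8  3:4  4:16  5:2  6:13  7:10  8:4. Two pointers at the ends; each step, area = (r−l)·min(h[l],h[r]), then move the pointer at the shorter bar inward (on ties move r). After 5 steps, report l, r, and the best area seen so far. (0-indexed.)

l=1, r=4, best area=65

l=0 r=8: min(7,4)*8=32 best=32 *, r--
l=0 r=7: min(7,10)*7=49 best=49 *, l++
l=1 r=7: min(17,10)*6=60 best=60 *, r--
l=1 r=6: min(17,13)*5=65 best=65 *, r--
l=1 r=5: min(17,2)*4=8 best=65, r--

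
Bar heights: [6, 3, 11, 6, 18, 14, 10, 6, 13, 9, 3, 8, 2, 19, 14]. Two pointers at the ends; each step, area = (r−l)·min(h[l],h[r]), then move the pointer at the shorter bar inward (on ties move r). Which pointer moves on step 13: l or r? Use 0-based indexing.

l

l=0 r=14: min(6,14)*14=84 best=84 *, l++
l=1 r=14: min(3,14)*13=39 best=84, l++
l=2 r=14: min(11,14)*12=132 best=132 *, l++
l=3 r=14: min(6,14)*11=66 best=132, l++
l=4 r=14: min(18,14)*10=140 best=140 *, r--
l=4 r=13: min(18,19)*9=162 best=162 *, l++
l=5 r=13: min(14,19)*8=112 best=162, l++
l=6 r=13: min(10,19)*7=70 best=162, l++
l=7 r=13: min(6,19)*6=36 best=162, l++
l=8 r=13: min(13,19)*5=65 best=162, l++
l=9 r=13: min(9,19)*4=36 best=162, l++
l=10 r=13: min(3,19)*3=9 best=162, l++
l=11 r=13: min(8,19)*2=16 best=162, l++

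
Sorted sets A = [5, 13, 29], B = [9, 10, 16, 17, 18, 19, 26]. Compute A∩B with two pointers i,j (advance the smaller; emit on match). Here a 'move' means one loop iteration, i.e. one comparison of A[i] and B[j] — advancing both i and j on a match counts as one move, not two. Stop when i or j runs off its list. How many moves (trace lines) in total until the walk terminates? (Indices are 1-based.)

i=1 j=1: 5<9, i++
i=2 j=1: 13>9, j++
i=2 j=2: 13>10, j++
i=2 j=3: 13<16, i++
i=3 j=3: 29>16, j++
i=3 j=4: 29>17, j++
i=3 j=5: 29>18, j++
i=3 j=6: 29>19, j++
i=3 j=7: 29>26, j++

9 moves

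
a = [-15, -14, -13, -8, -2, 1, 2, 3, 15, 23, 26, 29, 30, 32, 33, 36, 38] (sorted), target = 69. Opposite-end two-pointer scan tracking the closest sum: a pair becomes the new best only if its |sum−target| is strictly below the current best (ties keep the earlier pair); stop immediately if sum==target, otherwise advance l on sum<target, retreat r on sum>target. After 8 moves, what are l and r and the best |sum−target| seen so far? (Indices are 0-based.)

l=8, r=16, best |Δ|=28

l=0 r=16: -15+38=23 d=46 *, l++
l=1 r=16: -14+38=24 d=45 *, l++
l=2 r=16: -13+38=25 d=44 *, l++
l=3 r=16: -8+38=30 d=39 *, l++
l=4 r=16: -2+38=36 d=33 *, l++
l=5 r=16: 1+38=39 d=30 *, l++
l=6 r=16: 2+38=40 d=29 *, l++
l=7 r=16: 3+38=41 d=28 *, l++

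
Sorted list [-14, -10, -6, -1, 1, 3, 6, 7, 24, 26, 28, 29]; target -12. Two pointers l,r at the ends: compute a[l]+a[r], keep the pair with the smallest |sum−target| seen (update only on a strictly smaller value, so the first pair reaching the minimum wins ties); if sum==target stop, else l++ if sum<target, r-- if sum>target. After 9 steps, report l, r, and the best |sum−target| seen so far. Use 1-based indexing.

l=2, r=4, best |Δ|=1

l=1 r=12: -14+29=15 d=27 *, r--
l=1 r=11: -14+28=14 d=26 *, r--
l=1 r=10: -14+26=12 d=24 *, r--
l=1 r=9: -14+24=10 d=22 *, r--
l=1 r=8: -14+7=-7 d=5 *, r--
l=1 r=7: -14+6=-8 d=4 *, r--
l=1 r=6: -14+3=-11 d=1 *, r--
l=1 r=5: -14+1=-13 d=1, l++
l=2 r=5: -10+1=-9 d=3, r--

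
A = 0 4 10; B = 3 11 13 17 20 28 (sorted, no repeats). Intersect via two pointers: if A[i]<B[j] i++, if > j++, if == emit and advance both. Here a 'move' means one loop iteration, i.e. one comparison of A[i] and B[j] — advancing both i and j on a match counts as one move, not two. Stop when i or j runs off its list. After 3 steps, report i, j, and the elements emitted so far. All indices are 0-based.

i=2, j=1, emitted=[]

i=0 j=0: 0<3, i++
i=1 j=0: 4>3, j++
i=1 j=1: 4<11, i++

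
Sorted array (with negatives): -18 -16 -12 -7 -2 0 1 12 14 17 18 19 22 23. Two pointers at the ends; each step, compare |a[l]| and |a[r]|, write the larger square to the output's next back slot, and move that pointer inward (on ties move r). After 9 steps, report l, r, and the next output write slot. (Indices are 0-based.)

l=2, r=6, next write slot=4

l=0 r=13: |-18|<=|23| out[13]=529, r--
l=0 r=12: |-18|<=|22| out[12]=484, r--
l=0 r=11: |-18|<=|19| out[11]=361, r--
l=0 r=10: |-18|<=|18| out[10]=324, r--
l=0 r=9: |-18|>|17| out[9]=324, l++
l=1 r=9: |-16|<=|17| out[8]=289, r--
l=1 r=8: |-16|>|14| out[7]=256, l++
l=2 r=8: |-12|<=|14| out[6]=196, r--
l=2 r=7: |-12|<=|12| out[5]=144, r--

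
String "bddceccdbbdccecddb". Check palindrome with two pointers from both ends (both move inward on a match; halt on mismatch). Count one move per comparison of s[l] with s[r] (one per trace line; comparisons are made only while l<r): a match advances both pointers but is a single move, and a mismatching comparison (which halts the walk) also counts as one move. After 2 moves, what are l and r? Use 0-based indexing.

l=0 r=17: 'b'=='b', l++,r--
l=1 r=16: 'd'=='d', l++,r--

l=2, r=15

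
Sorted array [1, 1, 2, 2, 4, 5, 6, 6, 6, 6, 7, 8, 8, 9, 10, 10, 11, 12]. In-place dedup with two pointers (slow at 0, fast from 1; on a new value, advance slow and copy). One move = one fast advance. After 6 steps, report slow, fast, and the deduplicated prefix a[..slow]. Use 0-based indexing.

slow=0 fast=1: a[fast]=1=a[slow] dup, fast++
slow=0 fast=2: a[fast]=2≠a[slow]=1 write a[1]=2, slow++,fast++
slow=1 fast=3: a[fast]=2=a[slow] dup, fast++
slow=1 fast=4: a[fast]=4≠a[slow]=2 write a[2]=4, slow++,fast++
slow=2 fast=5: a[fast]=5≠a[slow]=4 write a[3]=5, slow++,fast++
slow=3 fast=6: a[fast]=6≠a[slow]=5 write a[4]=6, slow++,fast++

slow=4, fast=7, prefix=[1, 2, 4, 5, 6]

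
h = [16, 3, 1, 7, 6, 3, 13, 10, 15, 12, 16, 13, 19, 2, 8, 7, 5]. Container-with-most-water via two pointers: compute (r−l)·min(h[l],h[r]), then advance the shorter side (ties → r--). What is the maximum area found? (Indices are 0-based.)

max area = 192

[0,16] min(16,5)*16=80 best=80 * → r--
[0,15] min(16,7)*15=105 best=105 * → r--
[0,14] min(16,8)*14=112 best=112 * → r--
[0,13] min(16,2)*13=26 best=112 → r--
[0,12] min(16,19)*12=192 best=192 * → l++
[1,12] min(3,19)*11=33 best=192 → l++
[2,12] min(1,19)*10=10 best=192 → l++
[3,12] min(7,19)*9=63 best=192 → l++
[4,12] min(6,19)*8=48 best=192 → l++
[5,12] min(3,19)*7=21 best=192 → l++
[6,12] min(13,19)*6=78 best=192 → l++
[7,12] min(10,19)*5=50 best=192 → l++
[8,12] min(15,19)*4=60 best=192 → l++
[9,12] min(12,19)*3=36 best=192 → l++
[10,12] min(16,19)*2=32 best=192 → l++
[11,12] min(13,19)*1=13 best=192 → l++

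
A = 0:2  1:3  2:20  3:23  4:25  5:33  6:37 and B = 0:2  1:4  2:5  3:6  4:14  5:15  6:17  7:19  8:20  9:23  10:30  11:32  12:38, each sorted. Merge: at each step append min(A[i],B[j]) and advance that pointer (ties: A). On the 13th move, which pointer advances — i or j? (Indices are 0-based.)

i

[i=0,j=0] A[i]=2<=B[j]=2 take 2 → i++
[i=1,j=0] A[i]=3>B[j]=2 take 2 → j++
[i=1,j=1] A[i]=3<=B[j]=4 take 3 → i++
[i=2,j=1] A[i]=20>B[j]=4 take 4 → j++
[i=2,j=2] A[i]=20>B[j]=5 take 5 → j++
[i=2,j=3] A[i]=20>B[j]=6 take 6 → j++
[i=2,j=4] A[i]=20>B[j]=14 take 14 → j++
[i=2,j=5] A[i]=20>B[j]=15 take 15 → j++
[i=2,j=6] A[i]=20>B[j]=17 take 17 → j++
[i=2,j=7] A[i]=20>B[j]=19 take 19 → j++
[i=2,j=8] A[i]=20<=B[j]=20 take 20 → i++
[i=3,j=8] A[i]=23>B[j]=20 take 20 → j++
[i=3,j=9] A[i]=23<=B[j]=23 take 23 → i++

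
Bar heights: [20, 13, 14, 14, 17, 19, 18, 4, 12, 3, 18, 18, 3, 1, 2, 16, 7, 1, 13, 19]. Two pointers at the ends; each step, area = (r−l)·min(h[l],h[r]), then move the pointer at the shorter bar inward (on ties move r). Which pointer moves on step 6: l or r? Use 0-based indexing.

r

l=0 r=19: min(20,19)*19=361 best=361 *, r--
l=0 r=18: min(20,13)*18=234 best=361, r--
l=0 r=17: min(20,1)*17=17 best=361, r--
l=0 r=16: min(20,7)*16=112 best=361, r--
l=0 r=15: min(20,16)*15=240 best=361, r--
l=0 r=14: min(20,2)*14=28 best=361, r--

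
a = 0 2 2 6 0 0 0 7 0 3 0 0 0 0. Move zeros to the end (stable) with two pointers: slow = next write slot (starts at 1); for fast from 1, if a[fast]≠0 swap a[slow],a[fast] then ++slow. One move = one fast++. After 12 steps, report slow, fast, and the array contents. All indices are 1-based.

slow=6, fast=13, a=[2, 2, 6, 7, 3, 0, 0, 0, 0, 0, 0, 0, 0, 0]

(s=1,f=1) a[fast]=0 → fast++
(s=1,f=2) a[fast]=2≠0 swap→a[1]=2 → slow++,fast++
(s=2,f=3) a[fast]=2≠0 swap→a[2]=2 → slow++,fast++
(s=3,f=4) a[fast]=6≠0 swap→a[3]=6 → slow++,fast++
(s=4,f=5) a[fast]=0 → fast++
(s=4,f=6) a[fast]=0 → fast++
(s=4,f=7) a[fast]=0 → fast++
(s=4,f=8) a[fast]=7≠0 swap→a[4]=7 → slow++,fast++
(s=5,f=9) a[fast]=0 → fast++
(s=5,f=10) a[fast]=3≠0 swap→a[5]=3 → slow++,fast++
(s=6,f=11) a[fast]=0 → fast++
(s=6,f=12) a[fast]=0 → fast++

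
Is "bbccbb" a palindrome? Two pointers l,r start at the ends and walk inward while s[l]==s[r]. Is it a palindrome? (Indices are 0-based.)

[0,5] 'b'=='b' → l++,r--
[1,4] 'b'=='b' → l++,r--
[2,3] 'c'=='c' → l++,r--

palindrome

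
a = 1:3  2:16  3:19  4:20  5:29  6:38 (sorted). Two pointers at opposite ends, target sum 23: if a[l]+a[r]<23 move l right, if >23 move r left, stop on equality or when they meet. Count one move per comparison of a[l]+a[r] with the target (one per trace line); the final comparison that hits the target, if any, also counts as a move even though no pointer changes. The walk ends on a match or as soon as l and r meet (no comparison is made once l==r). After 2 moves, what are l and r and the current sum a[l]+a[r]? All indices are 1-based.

l=1, r=4, sum=23

l=1 r=6: 3+38=41 >23, r--
l=1 r=5: 3+29=32 >23, r--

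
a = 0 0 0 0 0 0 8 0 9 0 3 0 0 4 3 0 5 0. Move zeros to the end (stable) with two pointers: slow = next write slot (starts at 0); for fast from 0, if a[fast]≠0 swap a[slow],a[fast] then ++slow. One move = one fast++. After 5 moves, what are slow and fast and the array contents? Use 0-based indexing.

(s=0,f=0) a[fast]=0 → fast++
(s=0,f=1) a[fast]=0 → fast++
(s=0,f=2) a[fast]=0 → fast++
(s=0,f=3) a[fast]=0 → fast++
(s=0,f=4) a[fast]=0 → fast++

slow=0, fast=5, a=[0, 0, 0, 0, 0, 0, 8, 0, 9, 0, 3, 0, 0, 4, 3, 0, 5, 0]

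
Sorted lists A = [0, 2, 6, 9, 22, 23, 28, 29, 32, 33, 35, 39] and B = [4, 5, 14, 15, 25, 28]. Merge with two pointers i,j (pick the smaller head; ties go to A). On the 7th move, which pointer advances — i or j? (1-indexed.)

j

[i=1,j=1] A[i]=0<=B[j]=4 take 0 → i++
[i=2,j=1] A[i]=2<=B[j]=4 take 2 → i++
[i=3,j=1] A[i]=6>B[j]=4 take 4 → j++
[i=3,j=2] A[i]=6>B[j]=5 take 5 → j++
[i=3,j=3] A[i]=6<=B[j]=14 take 6 → i++
[i=4,j=3] A[i]=9<=B[j]=14 take 9 → i++
[i=5,j=3] A[i]=22>B[j]=14 take 14 → j++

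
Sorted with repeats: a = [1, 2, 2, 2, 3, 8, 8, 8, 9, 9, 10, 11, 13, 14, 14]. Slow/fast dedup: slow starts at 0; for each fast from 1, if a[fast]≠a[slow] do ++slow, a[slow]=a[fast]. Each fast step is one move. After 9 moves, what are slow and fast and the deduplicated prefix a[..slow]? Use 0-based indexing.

(s=0,f=1) a[fast]=2≠a[slow]=1 write a[1]=2 → slow++,fast++
(s=1,f=2) a[fast]=2=a[slow] dup → fast++
(s=1,f=3) a[fast]=2=a[slow] dup → fast++
(s=1,f=4) a[fast]=3≠a[slow]=2 write a[2]=3 → slow++,fast++
(s=2,f=5) a[fast]=8≠a[slow]=3 write a[3]=8 → slow++,fast++
(s=3,f=6) a[fast]=8=a[slow] dup → fast++
(s=3,f=7) a[fast]=8=a[slow] dup → fast++
(s=3,f=8) a[fast]=9≠a[slow]=8 write a[4]=9 → slow++,fast++
(s=4,f=9) a[fast]=9=a[slow] dup → fast++

slow=4, fast=10, prefix=[1, 2, 3, 8, 9]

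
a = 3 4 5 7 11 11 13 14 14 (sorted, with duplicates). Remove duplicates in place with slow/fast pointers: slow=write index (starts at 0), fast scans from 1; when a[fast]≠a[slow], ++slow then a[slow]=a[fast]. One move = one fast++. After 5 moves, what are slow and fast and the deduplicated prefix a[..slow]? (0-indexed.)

slow=4, fast=6, prefix=[3, 4, 5, 7, 11]

(s=0,f=1) a[fast]=4≠a[slow]=3 write a[1]=4 → slow++,fast++
(s=1,f=2) a[fast]=5≠a[slow]=4 write a[2]=5 → slow++,fast++
(s=2,f=3) a[fast]=7≠a[slow]=5 write a[3]=7 → slow++,fast++
(s=3,f=4) a[fast]=11≠a[slow]=7 write a[4]=11 → slow++,fast++
(s=4,f=5) a[fast]=11=a[slow] dup → fast++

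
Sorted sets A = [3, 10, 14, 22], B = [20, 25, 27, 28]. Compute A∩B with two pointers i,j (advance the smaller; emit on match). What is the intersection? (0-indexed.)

intersection = []

[i=0,j=0] 3<20 → i++
[i=1,j=0] 10<20 → i++
[i=2,j=0] 14<20 → i++
[i=3,j=0] 22>20 → j++
[i=3,j=1] 22<25 → i++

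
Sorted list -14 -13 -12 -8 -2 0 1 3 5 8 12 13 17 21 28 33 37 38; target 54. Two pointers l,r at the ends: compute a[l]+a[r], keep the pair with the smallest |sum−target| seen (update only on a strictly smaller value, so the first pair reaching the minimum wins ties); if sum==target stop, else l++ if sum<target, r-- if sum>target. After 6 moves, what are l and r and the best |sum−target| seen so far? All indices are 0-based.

l=0 r=17: -14+38=24 d=30 *, l++
l=1 r=17: -13+38=25 d=29 *, l++
l=2 r=17: -12+38=26 d=28 *, l++
l=3 r=17: -8+38=30 d=24 *, l++
l=4 r=17: -2+38=36 d=18 *, l++
l=5 r=17: 0+38=38 d=16 *, l++

l=6, r=17, best |Δ|=16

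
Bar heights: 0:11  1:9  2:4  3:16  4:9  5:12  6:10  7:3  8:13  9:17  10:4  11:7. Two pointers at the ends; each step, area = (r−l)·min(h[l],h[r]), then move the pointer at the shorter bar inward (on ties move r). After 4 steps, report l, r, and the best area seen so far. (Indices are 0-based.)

[0,11] min(11,7)*11=77 best=77 * → r--
[0,10] min(11,4)*10=40 best=77 → r--
[0,9] min(11,17)*9=99 best=99 * → l++
[1,9] min(9,17)*8=72 best=99 → l++

l=2, r=9, best area=99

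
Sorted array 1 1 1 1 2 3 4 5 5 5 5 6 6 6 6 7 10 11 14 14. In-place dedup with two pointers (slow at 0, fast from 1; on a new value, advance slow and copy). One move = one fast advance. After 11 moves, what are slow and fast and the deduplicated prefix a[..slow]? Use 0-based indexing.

slow=5, fast=12, prefix=[1, 2, 3, 4, 5, 6]

slow=0 fast=1: a[fast]=1=a[slow] dup, fast++
slow=0 fast=2: a[fast]=1=a[slow] dup, fast++
slow=0 fast=3: a[fast]=1=a[slow] dup, fast++
slow=0 fast=4: a[fast]=2≠a[slow]=1 write a[1]=2, slow++,fast++
slow=1 fast=5: a[fast]=3≠a[slow]=2 write a[2]=3, slow++,fast++
slow=2 fast=6: a[fast]=4≠a[slow]=3 write a[3]=4, slow++,fast++
slow=3 fast=7: a[fast]=5≠a[slow]=4 write a[4]=5, slow++,fast++
slow=4 fast=8: a[fast]=5=a[slow] dup, fast++
slow=4 fast=9: a[fast]=5=a[slow] dup, fast++
slow=4 fast=10: a[fast]=5=a[slow] dup, fast++
slow=4 fast=11: a[fast]=6≠a[slow]=5 write a[5]=6, slow++,fast++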